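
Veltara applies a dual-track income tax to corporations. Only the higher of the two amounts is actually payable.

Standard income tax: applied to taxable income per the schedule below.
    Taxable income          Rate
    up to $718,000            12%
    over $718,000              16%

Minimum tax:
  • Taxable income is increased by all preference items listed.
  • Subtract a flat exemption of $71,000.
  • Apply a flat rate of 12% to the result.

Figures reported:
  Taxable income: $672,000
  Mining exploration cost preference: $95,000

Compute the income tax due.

$83,520

Minimum tax:
  Adjusted income: $672,000 + $95,000 = $767,000
  Less exemption $71,000 → base $696,000
  $696,000 × 12% = $83,520

Standard income tax:
  $672,000 × 12% = $80,640

$83,520 > $80,640, so the minimum tax is the binding amount.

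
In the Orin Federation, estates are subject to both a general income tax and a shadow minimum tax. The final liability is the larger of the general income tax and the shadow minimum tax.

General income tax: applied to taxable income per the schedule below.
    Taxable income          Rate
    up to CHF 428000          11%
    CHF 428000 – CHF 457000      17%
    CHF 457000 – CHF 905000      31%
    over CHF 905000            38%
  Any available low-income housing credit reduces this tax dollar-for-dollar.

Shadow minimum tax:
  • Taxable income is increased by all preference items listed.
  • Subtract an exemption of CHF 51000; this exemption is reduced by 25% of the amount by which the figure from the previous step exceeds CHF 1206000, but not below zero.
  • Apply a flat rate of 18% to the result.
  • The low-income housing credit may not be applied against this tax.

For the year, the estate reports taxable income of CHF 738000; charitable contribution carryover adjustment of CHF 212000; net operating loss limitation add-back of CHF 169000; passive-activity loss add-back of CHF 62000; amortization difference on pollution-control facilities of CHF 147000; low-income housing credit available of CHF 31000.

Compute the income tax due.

CHF 235350

Shadow minimum tax:
  Adjusted income: CHF 738000 + CHF 212000 + CHF 169000 + CHF 62000 + CHF 147000 = CHF 1328000
  Exemption: CHF 51000 − 25% × (CHF 1328000 − CHF 1206000) = CHF 51000 − CHF 30500 = CHF 20500
  Base: CHF 1328000 − CHF 20500 = CHF 1307500
  CHF 1307500 × 18% = CHF 235350

General income tax:
  CHF 428000 × 11% = CHF 47080
  CHF 29000 × 17% = CHF 4930
  CHF 281000 × 31% = CHF 87110
  → CHF 139120
  Less low-income housing credit CHF 31000 → CHF 108120

CHF 235350 > CHF 108120, so the shadow minimum tax is the binding amount.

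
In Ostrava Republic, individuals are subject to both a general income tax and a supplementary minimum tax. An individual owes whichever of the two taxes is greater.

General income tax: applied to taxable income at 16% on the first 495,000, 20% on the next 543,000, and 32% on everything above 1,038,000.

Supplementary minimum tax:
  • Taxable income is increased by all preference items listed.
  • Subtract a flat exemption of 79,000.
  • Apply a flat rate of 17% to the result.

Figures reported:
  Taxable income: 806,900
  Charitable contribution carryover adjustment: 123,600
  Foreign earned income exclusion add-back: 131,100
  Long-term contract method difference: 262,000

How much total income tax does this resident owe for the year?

Supplementary minimum tax:
  Adjusted income: 806,900 + 123,600 + 131,100 + 262,000 = 1,323,600
  Less exemption 79,000 → base 1,244,600
  1,244,600 × 17% = 211,582

General income tax:
  495,000 × 16% = 79,200
  311,900 × 20% = 62,380
  → 141,580

211,582 > 141,580, so the supplementary minimum tax is the binding amount.

211,582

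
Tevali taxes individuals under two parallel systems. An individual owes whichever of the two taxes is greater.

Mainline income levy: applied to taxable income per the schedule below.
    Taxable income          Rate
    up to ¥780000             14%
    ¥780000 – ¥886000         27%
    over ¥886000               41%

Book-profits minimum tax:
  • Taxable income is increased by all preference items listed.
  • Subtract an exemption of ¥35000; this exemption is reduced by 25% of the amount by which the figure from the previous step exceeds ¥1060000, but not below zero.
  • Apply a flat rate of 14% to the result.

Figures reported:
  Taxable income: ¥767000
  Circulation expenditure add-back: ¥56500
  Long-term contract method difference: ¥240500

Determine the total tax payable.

Mainline income levy:
  ¥767000 × 14% = ¥107380

Book-profits minimum tax:
  Adjusted income: ¥767000 + ¥56500 + ¥240500 = ¥1064000
  Exemption: ¥35000 − 25% × (¥1064000 − ¥1060000) = ¥35000 − ¥1000 = ¥34000
  Base: ¥1064000 − ¥34000 = ¥1030000
  ¥1030000 × 14% = ¥144200

¥144200 > ¥107380, so the book-profits minimum tax is the binding amount.

¥144200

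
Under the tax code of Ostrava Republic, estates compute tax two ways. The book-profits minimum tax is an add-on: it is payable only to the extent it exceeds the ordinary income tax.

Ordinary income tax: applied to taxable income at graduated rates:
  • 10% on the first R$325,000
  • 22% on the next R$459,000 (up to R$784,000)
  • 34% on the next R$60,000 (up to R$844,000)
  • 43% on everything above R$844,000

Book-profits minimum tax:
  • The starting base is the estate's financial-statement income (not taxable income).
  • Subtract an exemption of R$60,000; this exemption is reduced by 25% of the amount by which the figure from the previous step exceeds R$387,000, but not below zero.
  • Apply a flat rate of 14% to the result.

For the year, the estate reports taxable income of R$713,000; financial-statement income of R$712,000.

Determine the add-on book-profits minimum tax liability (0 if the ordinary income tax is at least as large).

Ordinary income tax:
  R$325,000 × 10% = R$32,500
  R$388,000 × 22% = R$85,360
  → R$117,860

Book-profits minimum tax:
  Base (financial-statement income): R$712,000
  Exemption: 25% × (R$712,000 − R$387,000) = R$81,250 ≥ R$60,000, so the exemption is fully phased out
  Base: R$712,000 − R$0 = R$712,000
  R$712,000 × 14% = R$99,680

R$99,680 ≤ R$117,860, so no add-on is due.

R$0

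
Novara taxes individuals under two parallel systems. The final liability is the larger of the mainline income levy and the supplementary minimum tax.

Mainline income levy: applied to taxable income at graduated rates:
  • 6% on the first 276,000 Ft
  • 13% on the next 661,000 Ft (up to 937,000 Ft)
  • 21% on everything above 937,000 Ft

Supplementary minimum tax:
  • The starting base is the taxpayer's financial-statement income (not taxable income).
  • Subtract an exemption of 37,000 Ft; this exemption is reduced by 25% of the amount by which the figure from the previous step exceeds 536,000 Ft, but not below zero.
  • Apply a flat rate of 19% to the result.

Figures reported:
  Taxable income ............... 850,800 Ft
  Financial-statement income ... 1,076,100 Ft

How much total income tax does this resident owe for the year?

Mainline income levy:
  276,000 Ft × 6% = 16,560 Ft
  574,800 Ft × 13% = 74,724 Ft
  → 91,284 Ft

Supplementary minimum tax:
  Base (financial-statement income): 1,076,100 Ft
  Exemption: 25% × (1,076,100 Ft − 536,000 Ft) = 135,025 Ft ≥ 37,000 Ft, so the exemption is fully phased out
  Base: 1,076,100 Ft − 0 Ft = 1,076,100 Ft
  1,076,100 Ft × 19% = 204,459 Ft

204,459 Ft > 91,284 Ft, so the supplementary minimum tax is the binding amount.

204,459 Ft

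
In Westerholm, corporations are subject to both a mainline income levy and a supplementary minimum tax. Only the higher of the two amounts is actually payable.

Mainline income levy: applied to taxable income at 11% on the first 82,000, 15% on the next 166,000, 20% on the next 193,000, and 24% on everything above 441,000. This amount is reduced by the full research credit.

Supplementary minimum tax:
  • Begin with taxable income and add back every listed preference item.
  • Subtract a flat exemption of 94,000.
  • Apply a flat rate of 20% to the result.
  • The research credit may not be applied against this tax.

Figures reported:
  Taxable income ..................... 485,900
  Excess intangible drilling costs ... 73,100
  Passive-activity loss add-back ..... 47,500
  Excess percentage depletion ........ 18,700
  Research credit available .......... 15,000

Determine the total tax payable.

Mainline income levy:
  82,000 × 11% = 9,020
  166,000 × 15% = 24,900
  193,000 × 20% = 38,600
  44,900 × 24% = 10,776
  → 83,296
  Less research credit 15,000 → 68,296

Supplementary minimum tax:
  Adjusted income: 485,900 + 73,100 + 47,500 + 18,700 = 625,200
  Less exemption 94,000 → base 531,200
  531,200 × 20% = 106,240

106,240 > 68,296, so the supplementary minimum tax is the binding amount.

106,240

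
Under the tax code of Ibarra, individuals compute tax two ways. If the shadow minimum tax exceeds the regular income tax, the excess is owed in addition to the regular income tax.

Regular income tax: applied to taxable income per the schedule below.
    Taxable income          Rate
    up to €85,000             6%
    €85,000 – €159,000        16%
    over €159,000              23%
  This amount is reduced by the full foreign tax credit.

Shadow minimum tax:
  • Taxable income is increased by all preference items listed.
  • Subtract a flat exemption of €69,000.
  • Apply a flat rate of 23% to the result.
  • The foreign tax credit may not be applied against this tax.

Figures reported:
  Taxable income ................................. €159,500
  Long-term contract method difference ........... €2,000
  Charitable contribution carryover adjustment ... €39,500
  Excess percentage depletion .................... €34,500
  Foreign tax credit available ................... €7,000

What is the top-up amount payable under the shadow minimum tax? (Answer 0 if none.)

€28,240

Regular income tax:
  €85,000 × 6% = €5,100
  €74,000 × 16% = €11,840
  €500 × 23% = €115
  → €17,055
  Less foreign tax credit €7,000 → €10,055

Shadow minimum tax:
  Adjusted income: €159,500 + €2,000 + €39,500 + €34,500 = €235,500
  Less exemption €69,000 → base €166,500
  €166,500 × 23% = €38,295

Excess of shadow minimum tax over regular income tax: €38,295 − €10,055 = €28,240.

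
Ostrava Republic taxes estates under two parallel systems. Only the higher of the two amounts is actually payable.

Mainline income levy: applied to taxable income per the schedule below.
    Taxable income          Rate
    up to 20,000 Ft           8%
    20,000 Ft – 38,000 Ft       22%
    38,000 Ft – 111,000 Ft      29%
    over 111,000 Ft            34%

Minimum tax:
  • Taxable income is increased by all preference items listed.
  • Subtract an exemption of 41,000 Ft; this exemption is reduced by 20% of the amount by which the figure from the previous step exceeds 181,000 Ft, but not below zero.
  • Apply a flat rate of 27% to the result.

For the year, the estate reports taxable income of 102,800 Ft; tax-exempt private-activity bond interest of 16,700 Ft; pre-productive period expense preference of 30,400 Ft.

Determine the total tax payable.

29,403 Ft

Minimum tax:
  Adjusted income: 102,800 Ft + 16,700 Ft + 30,400 Ft = 149,900 Ft
  Exemption: 149,900 Ft ≤ 181,000 Ft, so full 41,000 Ft applies
  Base: 149,900 Ft − 41,000 Ft = 108,900 Ft
  108,900 Ft × 27% = 29,403 Ft

Mainline income levy:
  20,000 Ft × 8% = 1,600 Ft
  18,000 Ft × 22% = 3,960 Ft
  64,800 Ft × 29% = 18,792 Ft
  → 24,352 Ft

29,403 Ft > 24,352 Ft, so the minimum tax is the binding amount.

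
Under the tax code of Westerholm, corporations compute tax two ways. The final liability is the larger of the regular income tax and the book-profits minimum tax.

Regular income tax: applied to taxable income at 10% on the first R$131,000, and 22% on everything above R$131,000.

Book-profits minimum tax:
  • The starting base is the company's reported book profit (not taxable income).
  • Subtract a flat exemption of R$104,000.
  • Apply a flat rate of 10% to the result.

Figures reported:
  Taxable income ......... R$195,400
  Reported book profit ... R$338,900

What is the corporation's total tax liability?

R$27,268

Regular income tax:
  R$131,000 × 10% = R$13,100
  R$64,400 × 22% = R$14,168
  → R$27,268

Book-profits minimum tax:
  Base (reported book profit): R$338,900
  Less exemption R$104,000 → base R$234,900
  R$234,900 × 10% = R$23,490

R$27,268 > R$23,490, so the regular income tax governs.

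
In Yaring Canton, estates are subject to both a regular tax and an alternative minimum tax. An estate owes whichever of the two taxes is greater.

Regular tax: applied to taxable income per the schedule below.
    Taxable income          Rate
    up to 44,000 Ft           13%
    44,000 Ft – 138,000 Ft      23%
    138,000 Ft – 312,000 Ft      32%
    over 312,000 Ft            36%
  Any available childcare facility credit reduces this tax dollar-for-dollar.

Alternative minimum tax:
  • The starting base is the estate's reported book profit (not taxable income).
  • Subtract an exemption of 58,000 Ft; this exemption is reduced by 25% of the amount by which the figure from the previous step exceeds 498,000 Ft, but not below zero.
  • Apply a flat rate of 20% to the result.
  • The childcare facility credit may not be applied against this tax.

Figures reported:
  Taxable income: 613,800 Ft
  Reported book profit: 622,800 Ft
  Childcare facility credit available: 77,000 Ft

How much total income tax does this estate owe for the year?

119,200 Ft

Alternative minimum tax:
  Base (reported book profit): 622,800 Ft
  Exemption: 58,000 Ft − 25% × (622,800 Ft − 498,000 Ft) = 58,000 Ft − 31,200 Ft = 26,800 Ft
  Base: 622,800 Ft − 26,800 Ft = 596,000 Ft
  596,000 Ft × 20% = 119,200 Ft

Regular tax:
  44,000 Ft × 13% = 5,720 Ft
  94,000 Ft × 23% = 21,620 Ft
  174,000 Ft × 32% = 55,680 Ft
  301,800 Ft × 36% = 108,648 Ft
  → 191,668 Ft
  Less childcare facility credit 77,000 Ft → 114,668 Ft

119,200 Ft > 114,668 Ft, so the alternative minimum tax is the binding amount.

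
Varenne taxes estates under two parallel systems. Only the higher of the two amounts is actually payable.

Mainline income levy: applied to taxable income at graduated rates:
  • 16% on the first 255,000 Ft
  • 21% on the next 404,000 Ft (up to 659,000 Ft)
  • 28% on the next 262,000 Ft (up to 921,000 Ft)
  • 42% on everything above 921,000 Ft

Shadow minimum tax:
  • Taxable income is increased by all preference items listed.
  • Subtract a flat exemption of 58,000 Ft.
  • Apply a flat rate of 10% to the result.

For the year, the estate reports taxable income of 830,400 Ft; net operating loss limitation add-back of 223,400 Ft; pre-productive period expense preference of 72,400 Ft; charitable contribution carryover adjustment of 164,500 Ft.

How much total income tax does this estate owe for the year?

Shadow minimum tax:
  Adjusted income: 830,400 Ft + 223,400 Ft + 72,400 Ft + 164,500 Ft = 1,290,700 Ft
  Less exemption 58,000 Ft → base 1,232,700 Ft
  1,232,700 Ft × 10% = 123,270 Ft

Mainline income levy:
  255,000 Ft × 16% = 40,800 Ft
  404,000 Ft × 21% = 84,840 Ft
  171,400 Ft × 28% = 47,992 Ft
  → 173,632 Ft

173,632 Ft > 123,270 Ft, so the mainline income levy governs.

173,632 Ft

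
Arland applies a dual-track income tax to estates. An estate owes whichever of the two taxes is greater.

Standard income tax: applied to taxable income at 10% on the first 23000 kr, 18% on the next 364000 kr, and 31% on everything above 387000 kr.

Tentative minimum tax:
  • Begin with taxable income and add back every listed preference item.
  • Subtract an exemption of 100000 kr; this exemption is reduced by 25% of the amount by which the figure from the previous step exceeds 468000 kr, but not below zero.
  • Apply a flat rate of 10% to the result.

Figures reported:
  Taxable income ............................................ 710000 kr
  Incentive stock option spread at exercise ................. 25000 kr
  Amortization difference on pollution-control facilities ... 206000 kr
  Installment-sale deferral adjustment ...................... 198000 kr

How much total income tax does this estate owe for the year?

Standard income tax:
  23000 kr × 10% = 2300 kr
  364000 kr × 18% = 65520 kr
  323000 kr × 31% = 100130 kr
  → 167950 kr

Tentative minimum tax:
  Adjusted income: 710000 kr + 25000 kr + 206000 kr + 198000 kr = 1139000 kr
  Exemption: 25% × (1139000 kr − 468000 kr) = 167750 kr ≥ 100000 kr, so the exemption is fully phased out
  Base: 1139000 kr − 0 kr = 1139000 kr
  1139000 kr × 10% = 113900 kr

167950 kr > 113900 kr, so the standard income tax governs.

167950 kr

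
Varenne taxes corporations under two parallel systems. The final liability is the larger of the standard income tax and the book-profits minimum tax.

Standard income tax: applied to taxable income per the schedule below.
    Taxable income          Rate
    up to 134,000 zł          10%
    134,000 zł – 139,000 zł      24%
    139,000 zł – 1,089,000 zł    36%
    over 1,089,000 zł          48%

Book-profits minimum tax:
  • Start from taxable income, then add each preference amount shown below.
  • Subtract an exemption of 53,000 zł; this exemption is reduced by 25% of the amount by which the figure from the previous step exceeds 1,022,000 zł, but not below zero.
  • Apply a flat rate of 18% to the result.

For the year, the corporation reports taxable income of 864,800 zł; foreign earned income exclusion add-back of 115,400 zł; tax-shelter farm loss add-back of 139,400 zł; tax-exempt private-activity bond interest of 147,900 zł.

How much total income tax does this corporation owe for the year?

Standard income tax:
  134,000 zł × 10% = 13,400 zł
  5,000 zł × 24% = 1,200 zł
  725,800 zł × 36% = 261,288 zł
  → 275,888 zł

Book-profits minimum tax:
  Adjusted income: 864,800 zł + 115,400 zł + 139,400 zł + 147,900 zł = 1,267,500 zł
  Exemption: 25% × (1,267,500 zł − 1,022,000 zł) = 61,375 zł ≥ 53,000 zł, so the exemption is fully phased out
  Base: 1,267,500 zł − 0 zł = 1,267,500 zł
  1,267,500 zł × 18% = 228,150 zł

275,888 zł > 228,150 zł, so the standard income tax governs.

275,888 zł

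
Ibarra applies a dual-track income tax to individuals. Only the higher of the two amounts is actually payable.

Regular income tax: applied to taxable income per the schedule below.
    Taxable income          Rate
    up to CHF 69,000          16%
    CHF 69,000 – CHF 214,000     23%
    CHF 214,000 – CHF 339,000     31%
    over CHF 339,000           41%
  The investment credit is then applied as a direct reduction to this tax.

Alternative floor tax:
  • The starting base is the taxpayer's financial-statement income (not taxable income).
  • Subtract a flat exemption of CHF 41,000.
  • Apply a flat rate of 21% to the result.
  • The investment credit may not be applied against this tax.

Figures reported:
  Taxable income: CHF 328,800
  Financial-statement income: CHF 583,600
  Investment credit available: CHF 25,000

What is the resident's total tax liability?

Alternative floor tax:
  Base (financial-statement income): CHF 583,600
  Less exemption CHF 41,000 → base CHF 542,600
  CHF 542,600 × 21% = CHF 113,946

Regular income tax:
  CHF 69,000 × 16% = CHF 11,040
  CHF 145,000 × 23% = CHF 33,350
  CHF 114,800 × 31% = CHF 35,588
  → CHF 79,978
  Less investment credit CHF 25,000 → CHF 54,978

CHF 113,946 > CHF 54,978, so the alternative floor tax is the binding amount.

CHF 113,946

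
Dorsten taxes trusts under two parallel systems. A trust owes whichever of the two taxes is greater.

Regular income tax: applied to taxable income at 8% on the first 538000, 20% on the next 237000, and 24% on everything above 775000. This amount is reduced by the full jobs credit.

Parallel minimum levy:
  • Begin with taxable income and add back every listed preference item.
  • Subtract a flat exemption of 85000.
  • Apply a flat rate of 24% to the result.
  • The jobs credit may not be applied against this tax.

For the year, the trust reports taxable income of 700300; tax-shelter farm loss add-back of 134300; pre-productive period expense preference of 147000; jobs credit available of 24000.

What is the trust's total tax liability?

215184

Regular income tax:
  538000 × 8% = 43040
  162300 × 20% = 32460
  → 75500
  Less jobs credit 24000 → 51500

Parallel minimum levy:
  Adjusted income: 700300 + 134300 + 147000 = 981600
  Less exemption 85000 → base 896600
  896600 × 24% = 215184

215184 > 51500, so the parallel minimum levy is the binding amount.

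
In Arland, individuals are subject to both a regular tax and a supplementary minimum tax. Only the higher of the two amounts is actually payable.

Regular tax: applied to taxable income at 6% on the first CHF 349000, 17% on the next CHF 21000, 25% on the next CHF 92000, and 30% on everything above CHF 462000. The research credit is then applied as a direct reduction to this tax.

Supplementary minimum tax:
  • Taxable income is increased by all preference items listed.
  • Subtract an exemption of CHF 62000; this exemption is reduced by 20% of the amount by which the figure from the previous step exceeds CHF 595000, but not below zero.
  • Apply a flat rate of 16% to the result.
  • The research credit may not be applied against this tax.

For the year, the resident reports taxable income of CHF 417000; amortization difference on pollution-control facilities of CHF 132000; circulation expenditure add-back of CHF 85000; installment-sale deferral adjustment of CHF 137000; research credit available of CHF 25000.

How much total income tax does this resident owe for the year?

CHF 119072

Regular tax:
  CHF 349000 × 6% = CHF 20940
  CHF 21000 × 17% = CHF 3570
  CHF 47000 × 25% = CHF 11750
  → CHF 36260
  Less research credit CHF 25000 → CHF 11260

Supplementary minimum tax:
  Adjusted income: CHF 417000 + CHF 132000 + CHF 85000 + CHF 137000 = CHF 771000
  Exemption: CHF 62000 − 20% × (CHF 771000 − CHF 595000) = CHF 62000 − CHF 35200 = CHF 26800
  Base: CHF 771000 − CHF 26800 = CHF 744200
  CHF 744200 × 16% = CHF 119072

CHF 119072 > CHF 11260, so the supplementary minimum tax is the binding amount.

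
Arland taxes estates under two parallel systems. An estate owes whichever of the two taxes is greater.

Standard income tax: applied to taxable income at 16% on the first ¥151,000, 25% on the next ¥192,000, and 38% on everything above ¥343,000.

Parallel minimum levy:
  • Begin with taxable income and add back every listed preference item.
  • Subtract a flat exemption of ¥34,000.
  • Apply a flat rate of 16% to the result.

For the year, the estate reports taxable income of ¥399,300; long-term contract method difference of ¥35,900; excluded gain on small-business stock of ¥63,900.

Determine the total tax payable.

Parallel minimum levy:
  Adjusted income: ¥399,300 + ¥35,900 + ¥63,900 = ¥499,100
  Less exemption ¥34,000 → base ¥465,100
  ¥465,100 × 16% = ¥74,416

Standard income tax:
  ¥151,000 × 16% = ¥24,160
  ¥192,000 × 25% = ¥48,000
  ¥56,300 × 38% = ¥21,394
  → ¥93,554

¥93,554 > ¥74,416, so the standard income tax governs.

¥93,554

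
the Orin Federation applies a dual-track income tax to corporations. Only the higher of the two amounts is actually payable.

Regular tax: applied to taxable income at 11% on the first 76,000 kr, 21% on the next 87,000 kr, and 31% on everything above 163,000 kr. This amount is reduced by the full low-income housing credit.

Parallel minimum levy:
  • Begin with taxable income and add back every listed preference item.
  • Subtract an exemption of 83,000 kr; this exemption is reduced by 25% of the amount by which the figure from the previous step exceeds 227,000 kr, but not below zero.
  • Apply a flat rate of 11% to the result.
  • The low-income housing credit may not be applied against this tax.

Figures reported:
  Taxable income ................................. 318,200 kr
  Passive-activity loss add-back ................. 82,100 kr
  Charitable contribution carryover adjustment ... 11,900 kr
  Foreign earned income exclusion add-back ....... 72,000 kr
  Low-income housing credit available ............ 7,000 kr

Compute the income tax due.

Parallel minimum levy:
  Adjusted income: 318,200 kr + 82,100 kr + 11,900 kr + 72,000 kr = 484,200 kr
  Exemption: 83,000 kr − 25% × (484,200 kr − 227,000 kr) = 83,000 kr − 64,300 kr = 18,700 kr
  Base: 484,200 kr − 18,700 kr = 465,500 kr
  465,500 kr × 11% = 51,205 kr

Regular tax:
  76,000 kr × 11% = 8,360 kr
  87,000 kr × 21% = 18,270 kr
  155,200 kr × 31% = 48,112 kr
  → 74,742 kr
  Less low-income housing credit 7,000 kr → 67,742 kr

67,742 kr > 51,205 kr, so the regular tax governs.

67,742 kr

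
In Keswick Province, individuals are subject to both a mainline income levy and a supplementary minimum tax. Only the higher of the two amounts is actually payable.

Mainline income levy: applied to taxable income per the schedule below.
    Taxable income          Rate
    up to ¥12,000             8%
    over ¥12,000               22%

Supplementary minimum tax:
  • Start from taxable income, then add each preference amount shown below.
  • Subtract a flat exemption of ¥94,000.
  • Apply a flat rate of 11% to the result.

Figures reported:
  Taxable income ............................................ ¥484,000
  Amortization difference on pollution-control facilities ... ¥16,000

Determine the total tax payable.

Supplementary minimum tax:
  Adjusted income: ¥484,000 + ¥16,000 = ¥500,000
  Less exemption ¥94,000 → base ¥406,000
  ¥406,000 × 11% = ¥44,660

Mainline income levy:
  ¥12,000 × 8% = ¥960
  ¥472,000 × 22% = ¥103,840
  → ¥104,800

¥104,800 > ¥44,660, so the mainline income levy governs.

¥104,800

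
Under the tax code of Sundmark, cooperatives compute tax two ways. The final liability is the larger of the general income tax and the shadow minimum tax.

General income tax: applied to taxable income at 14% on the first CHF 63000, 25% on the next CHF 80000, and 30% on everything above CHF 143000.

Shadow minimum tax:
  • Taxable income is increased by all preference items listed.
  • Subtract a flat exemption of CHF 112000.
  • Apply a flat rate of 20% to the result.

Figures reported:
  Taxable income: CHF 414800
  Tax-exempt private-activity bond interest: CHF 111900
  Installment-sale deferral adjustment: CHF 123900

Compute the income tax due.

CHF 110360

Shadow minimum tax:
  Adjusted income: CHF 414800 + CHF 111900 + CHF 123900 = CHF 650600
  Less exemption CHF 112000 → base CHF 538600
  CHF 538600 × 20% = CHF 107720

General income tax:
  CHF 63000 × 14% = CHF 8820
  CHF 80000 × 25% = CHF 20000
  CHF 271800 × 30% = CHF 81540
  → CHF 110360

CHF 110360 > CHF 107720, so the general income tax governs.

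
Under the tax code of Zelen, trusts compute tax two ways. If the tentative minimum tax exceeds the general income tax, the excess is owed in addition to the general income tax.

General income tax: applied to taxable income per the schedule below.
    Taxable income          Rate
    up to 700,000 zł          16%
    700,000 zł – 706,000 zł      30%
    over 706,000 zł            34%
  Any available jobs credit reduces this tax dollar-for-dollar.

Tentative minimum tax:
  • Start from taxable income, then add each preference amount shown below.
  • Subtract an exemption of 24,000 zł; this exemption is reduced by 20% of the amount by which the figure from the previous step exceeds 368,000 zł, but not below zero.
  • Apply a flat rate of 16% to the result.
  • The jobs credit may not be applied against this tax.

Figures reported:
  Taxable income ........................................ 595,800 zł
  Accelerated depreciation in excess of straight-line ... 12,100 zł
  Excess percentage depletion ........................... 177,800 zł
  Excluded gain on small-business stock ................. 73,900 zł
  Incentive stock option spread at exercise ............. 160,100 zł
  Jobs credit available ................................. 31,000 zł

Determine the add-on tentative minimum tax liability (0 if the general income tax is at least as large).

98,824 zł

Tentative minimum tax:
  Adjusted income: 595,800 zł + 12,100 zł + 177,800 zł + 73,900 zł + 160,100 zł = 1,019,700 zł
  Exemption: 20% × (1,019,700 zł − 368,000 zł) = 130,340 zł ≥ 24,000 zł, so the exemption is fully phased out
  Base: 1,019,700 zł − 0 zł = 1,019,700 zł
  1,019,700 zł × 16% = 163,152 zł

General income tax:
  595,800 zł × 16% = 95,328 zł
  Less jobs credit 31,000 zł → 64,328 zł

Excess of tentative minimum tax over general income tax: 163,152 zł − 64,328 zł = 98,824 zł.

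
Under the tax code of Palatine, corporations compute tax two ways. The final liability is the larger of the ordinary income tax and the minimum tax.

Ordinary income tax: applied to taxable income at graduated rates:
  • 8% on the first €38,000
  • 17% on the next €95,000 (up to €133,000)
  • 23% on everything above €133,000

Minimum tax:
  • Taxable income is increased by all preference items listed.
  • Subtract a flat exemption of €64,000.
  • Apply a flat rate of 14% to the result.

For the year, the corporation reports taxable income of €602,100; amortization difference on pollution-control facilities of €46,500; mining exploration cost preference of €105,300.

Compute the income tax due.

Minimum tax:
  Adjusted income: €602,100 + €46,500 + €105,300 = €753,900
  Less exemption €64,000 → base €689,900
  €689,900 × 14% = €96,586

Ordinary income tax:
  €38,000 × 8% = €3,040
  €95,000 × 17% = €16,150
  €469,100 × 23% = €107,893
  → €127,083

€127,083 > €96,586, so the ordinary income tax governs.

€127,083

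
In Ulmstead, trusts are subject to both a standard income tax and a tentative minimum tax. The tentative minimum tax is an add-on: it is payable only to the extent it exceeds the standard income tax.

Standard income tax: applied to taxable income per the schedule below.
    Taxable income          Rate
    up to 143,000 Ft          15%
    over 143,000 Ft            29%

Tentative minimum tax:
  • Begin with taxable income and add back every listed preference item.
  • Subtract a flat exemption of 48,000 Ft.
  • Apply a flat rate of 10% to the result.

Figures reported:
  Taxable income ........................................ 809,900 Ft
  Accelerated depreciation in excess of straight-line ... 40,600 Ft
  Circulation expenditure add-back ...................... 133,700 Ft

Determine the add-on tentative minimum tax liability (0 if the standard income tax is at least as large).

0 Ft

Tentative minimum tax:
  Adjusted income: 809,900 Ft + 40,600 Ft + 133,700 Ft = 984,200 Ft
  Less exemption 48,000 Ft → base 936,200 Ft
  936,200 Ft × 10% = 93,620 Ft

Standard income tax:
  143,000 Ft × 15% = 21,450 Ft
  666,900 Ft × 29% = 193,401 Ft
  → 214,851 Ft

93,620 Ft ≤ 214,851 Ft, so no add-on is due.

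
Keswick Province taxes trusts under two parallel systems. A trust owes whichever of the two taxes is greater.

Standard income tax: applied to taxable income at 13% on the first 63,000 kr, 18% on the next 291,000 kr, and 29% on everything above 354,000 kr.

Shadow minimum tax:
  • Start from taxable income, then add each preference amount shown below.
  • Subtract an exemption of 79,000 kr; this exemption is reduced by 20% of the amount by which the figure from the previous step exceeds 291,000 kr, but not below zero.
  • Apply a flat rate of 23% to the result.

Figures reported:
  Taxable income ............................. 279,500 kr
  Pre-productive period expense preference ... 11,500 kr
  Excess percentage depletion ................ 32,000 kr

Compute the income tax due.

57,592 kr

Shadow minimum tax:
  Adjusted income: 279,500 kr + 11,500 kr + 32,000 kr = 323,000 kr
  Exemption: 79,000 kr − 20% × (323,000 kr − 291,000 kr) = 79,000 kr − 6,400 kr = 72,600 kr
  Base: 323,000 kr − 72,600 kr = 250,400 kr
  250,400 kr × 23% = 57,592 kr

Standard income tax:
  63,000 kr × 13% = 8,190 kr
  216,500 kr × 18% = 38,970 kr
  → 47,160 kr

57,592 kr > 47,160 kr, so the shadow minimum tax is the binding amount.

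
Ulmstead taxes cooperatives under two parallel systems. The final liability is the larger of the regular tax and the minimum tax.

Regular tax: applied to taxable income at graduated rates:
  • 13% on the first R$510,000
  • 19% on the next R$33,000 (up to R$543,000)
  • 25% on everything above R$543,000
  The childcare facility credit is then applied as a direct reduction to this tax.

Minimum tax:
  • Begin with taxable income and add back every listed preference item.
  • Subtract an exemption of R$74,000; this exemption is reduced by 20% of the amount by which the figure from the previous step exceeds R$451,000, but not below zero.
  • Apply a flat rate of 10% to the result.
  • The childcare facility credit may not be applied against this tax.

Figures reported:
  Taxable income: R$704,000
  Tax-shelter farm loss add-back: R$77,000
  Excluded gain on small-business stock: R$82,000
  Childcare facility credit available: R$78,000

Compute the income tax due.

Regular tax:
  R$510,000 × 13% = R$66,300
  R$33,000 × 19% = R$6,270
  R$161,000 × 25% = R$40,250
  → R$112,820
  Less childcare facility credit R$78,000 → R$34,820

Minimum tax:
  Adjusted income: R$704,000 + R$77,000 + R$82,000 = R$863,000
  Exemption: 20% × (R$863,000 − R$451,000) = R$82,400 ≥ R$74,000, so the exemption is fully phased out
  Base: R$863,000 − R$0 = R$863,000
  R$863,000 × 10% = R$86,300

R$86,300 > R$34,820, so the minimum tax is the binding amount.

R$86,300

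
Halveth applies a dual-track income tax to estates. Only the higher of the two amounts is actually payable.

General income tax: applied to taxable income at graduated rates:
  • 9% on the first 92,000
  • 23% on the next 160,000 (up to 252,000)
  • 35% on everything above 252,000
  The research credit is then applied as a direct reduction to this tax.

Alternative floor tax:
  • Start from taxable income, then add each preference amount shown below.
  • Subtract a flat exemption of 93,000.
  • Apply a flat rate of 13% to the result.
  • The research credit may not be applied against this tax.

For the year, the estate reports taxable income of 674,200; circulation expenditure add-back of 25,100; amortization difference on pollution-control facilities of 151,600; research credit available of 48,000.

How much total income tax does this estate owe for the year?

General income tax:
  92,000 × 9% = 8,280
  160,000 × 23% = 36,800
  422,200 × 35% = 147,770
  → 192,850
  Less research credit 48,000 → 144,850

Alternative floor tax:
  Adjusted income: 674,200 + 25,100 + 151,600 = 850,900
  Less exemption 93,000 → base 757,900
  757,900 × 13% = 98,527

144,850 > 98,527, so the general income tax governs.

144,850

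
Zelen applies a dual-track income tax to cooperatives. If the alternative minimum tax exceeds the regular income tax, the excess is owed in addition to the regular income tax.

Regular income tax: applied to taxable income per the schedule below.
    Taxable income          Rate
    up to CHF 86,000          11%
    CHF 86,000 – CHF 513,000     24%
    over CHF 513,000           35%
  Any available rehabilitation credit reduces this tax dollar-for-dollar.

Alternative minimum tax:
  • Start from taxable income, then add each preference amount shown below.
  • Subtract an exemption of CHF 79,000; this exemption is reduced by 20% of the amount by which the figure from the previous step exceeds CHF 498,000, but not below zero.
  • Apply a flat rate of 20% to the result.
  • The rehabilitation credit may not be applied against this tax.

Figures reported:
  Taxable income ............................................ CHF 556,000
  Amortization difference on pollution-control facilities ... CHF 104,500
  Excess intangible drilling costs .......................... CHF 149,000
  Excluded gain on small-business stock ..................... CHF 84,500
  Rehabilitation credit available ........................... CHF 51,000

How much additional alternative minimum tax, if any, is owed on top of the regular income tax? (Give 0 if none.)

CHF 102,810

Regular income tax:
  CHF 86,000 × 11% = CHF 9,460
  CHF 427,000 × 24% = CHF 102,480
  CHF 43,000 × 35% = CHF 15,050
  → CHF 126,990
  Less rehabilitation credit CHF 51,000 → CHF 75,990

Alternative minimum tax:
  Adjusted income: CHF 556,000 + CHF 104,500 + CHF 149,000 + CHF 84,500 = CHF 894,000
  Exemption: 20% × (CHF 894,000 − CHF 498,000) = CHF 79,200 ≥ CHF 79,000, so the exemption is fully phased out
  Base: CHF 894,000 − CHF 0 = CHF 894,000
  CHF 894,000 × 20% = CHF 178,800

Excess of alternative minimum tax over regular income tax: CHF 178,800 − CHF 75,990 = CHF 102,810.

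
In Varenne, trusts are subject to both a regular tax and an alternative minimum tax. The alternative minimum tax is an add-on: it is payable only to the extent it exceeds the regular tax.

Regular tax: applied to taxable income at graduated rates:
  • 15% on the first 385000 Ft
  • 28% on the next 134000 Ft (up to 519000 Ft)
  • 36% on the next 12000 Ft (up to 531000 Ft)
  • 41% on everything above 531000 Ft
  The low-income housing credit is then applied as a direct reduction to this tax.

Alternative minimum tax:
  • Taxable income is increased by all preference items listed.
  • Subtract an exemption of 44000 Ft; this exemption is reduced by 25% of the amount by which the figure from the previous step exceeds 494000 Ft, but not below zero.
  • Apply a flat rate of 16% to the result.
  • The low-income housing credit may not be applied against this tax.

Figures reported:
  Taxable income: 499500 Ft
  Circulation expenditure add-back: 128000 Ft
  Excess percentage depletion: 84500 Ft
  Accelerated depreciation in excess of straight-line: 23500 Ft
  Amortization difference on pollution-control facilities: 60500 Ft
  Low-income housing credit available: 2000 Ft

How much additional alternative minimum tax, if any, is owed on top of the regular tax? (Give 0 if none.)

39550 Ft

Regular tax:
  385000 Ft × 15% = 57750 Ft
  114500 Ft × 28% = 32060 Ft
  → 89810 Ft
  Less low-income housing credit 2000 Ft → 87810 Ft

Alternative minimum tax:
  Adjusted income: 499500 Ft + 128000 Ft + 84500 Ft + 23500 Ft + 60500 Ft = 796000 Ft
  Exemption: 25% × (796000 Ft − 494000 Ft) = 75500 Ft ≥ 44000 Ft, so the exemption is fully phased out
  Base: 796000 Ft − 0 Ft = 796000 Ft
  796000 Ft × 16% = 127360 Ft

Excess of alternative minimum tax over regular tax: 127360 Ft − 87810 Ft = 39550 Ft.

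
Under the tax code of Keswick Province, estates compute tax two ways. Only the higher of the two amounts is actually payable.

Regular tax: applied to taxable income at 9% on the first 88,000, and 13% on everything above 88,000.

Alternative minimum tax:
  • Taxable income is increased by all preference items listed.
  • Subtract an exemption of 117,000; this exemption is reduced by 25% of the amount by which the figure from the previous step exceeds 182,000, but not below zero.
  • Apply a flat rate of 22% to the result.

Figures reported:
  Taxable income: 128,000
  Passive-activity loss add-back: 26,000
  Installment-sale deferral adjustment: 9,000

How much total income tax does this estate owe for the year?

Alternative minimum tax:
  Adjusted income: 128,000 + 26,000 + 9,000 = 163,000
  Exemption: 163,000 ≤ 182,000, so full 117,000 applies
  Base: 163,000 − 117,000 = 46,000
  46,000 × 22% = 10,120

Regular tax:
  88,000 × 9% = 7,920
  40,000 × 13% = 5,200
  → 13,120

13,120 > 10,120, so the regular tax governs.

13,120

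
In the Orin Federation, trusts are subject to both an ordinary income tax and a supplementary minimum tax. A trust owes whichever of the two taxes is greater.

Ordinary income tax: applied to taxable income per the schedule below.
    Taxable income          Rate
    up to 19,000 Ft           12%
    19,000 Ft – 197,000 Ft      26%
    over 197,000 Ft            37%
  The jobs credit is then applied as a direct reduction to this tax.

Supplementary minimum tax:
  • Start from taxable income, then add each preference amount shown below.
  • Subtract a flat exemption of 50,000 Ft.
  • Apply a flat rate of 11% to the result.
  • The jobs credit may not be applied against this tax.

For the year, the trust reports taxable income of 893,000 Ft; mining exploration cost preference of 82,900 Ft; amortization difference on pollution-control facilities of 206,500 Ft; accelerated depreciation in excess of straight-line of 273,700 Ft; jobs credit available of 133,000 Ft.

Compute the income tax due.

173,080 Ft

Supplementary minimum tax:
  Adjusted income: 893,000 Ft + 82,900 Ft + 206,500 Ft + 273,700 Ft = 1,456,100 Ft
  Less exemption 50,000 Ft → base 1,406,100 Ft
  1,406,100 Ft × 11% = 154,671 Ft

Ordinary income tax:
  19,000 Ft × 12% = 2,280 Ft
  178,000 Ft × 26% = 46,280 Ft
  696,000 Ft × 37% = 257,520 Ft
  → 306,080 Ft
  Less jobs credit 133,000 Ft → 173,080 Ft

173,080 Ft > 154,671 Ft, so the ordinary income tax governs.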